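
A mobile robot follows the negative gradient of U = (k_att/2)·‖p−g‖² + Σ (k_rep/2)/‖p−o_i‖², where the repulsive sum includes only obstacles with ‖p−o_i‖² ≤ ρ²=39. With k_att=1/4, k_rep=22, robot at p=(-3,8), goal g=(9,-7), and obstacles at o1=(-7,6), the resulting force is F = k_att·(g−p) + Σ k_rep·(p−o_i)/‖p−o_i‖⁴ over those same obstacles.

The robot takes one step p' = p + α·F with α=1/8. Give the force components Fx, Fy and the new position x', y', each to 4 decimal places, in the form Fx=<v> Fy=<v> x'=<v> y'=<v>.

F_att = 1/4·(g−p) = 1/4·(12,-15) = (3.0000,-3.7500)
o1: d²=20 ≤ ρ²=39; F_rep = 22·(4,2)/20² = (0.2200,0.1100)
F = F_att + ΣF_rep = (3.2200,-3.6400)
p' = p + 1/8·F = (-2.5975,7.5450)

Fx=3.2200 Fy=-3.6400 x'=-2.5975 y'=7.5450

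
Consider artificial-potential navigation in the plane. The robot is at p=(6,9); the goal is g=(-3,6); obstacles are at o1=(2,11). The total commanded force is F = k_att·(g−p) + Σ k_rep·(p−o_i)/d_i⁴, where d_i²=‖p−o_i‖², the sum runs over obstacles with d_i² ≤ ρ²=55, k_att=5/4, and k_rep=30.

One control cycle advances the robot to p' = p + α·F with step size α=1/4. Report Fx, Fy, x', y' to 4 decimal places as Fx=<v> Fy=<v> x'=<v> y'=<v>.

F_att = 5/4·(g−p) = 5/4·(-9,-3) = (-11.2500,-3.7500)
o1: d²=20 ≤ ρ²=55; F_rep = 30·(4,-2)/20² = (0.3000,-0.1500)
F = F_att + ΣF_rep = (-10.9500,-3.9000)
p' = p + 1/4·F = (3.2625,8.0250)

Fx=-10.9500 Fy=-3.9000 x'=3.2625 y'=8.0250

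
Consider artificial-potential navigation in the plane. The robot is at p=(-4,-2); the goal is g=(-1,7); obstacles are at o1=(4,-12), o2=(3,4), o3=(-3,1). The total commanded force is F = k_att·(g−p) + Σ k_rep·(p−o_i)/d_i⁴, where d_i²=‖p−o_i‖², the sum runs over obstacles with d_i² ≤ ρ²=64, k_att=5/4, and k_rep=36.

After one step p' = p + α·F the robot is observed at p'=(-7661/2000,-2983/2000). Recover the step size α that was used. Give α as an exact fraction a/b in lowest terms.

α = 1/20

F_att = 5/4·(g−p) = 5/4·(3,9) = (3.7500,11.2500)
o1: d²=164 > ρ²=64 → inactive
o2: d²=85 > ρ²=64 → inactive
o3: d²=10 ≤ ρ²=64; F_rep = 36·(-1,-3)/10² = (-0.3600,-1.0800)
F = F_att + ΣF_rep = (3.3900,10.1700)
Δp = p'−p = (0.1695,0.5085); α = Δx/Fx = (339/2000) / (339/100) = 1/20
check: Δy/Fy = (1017/2000) / (1017/100) = 1/20 ✓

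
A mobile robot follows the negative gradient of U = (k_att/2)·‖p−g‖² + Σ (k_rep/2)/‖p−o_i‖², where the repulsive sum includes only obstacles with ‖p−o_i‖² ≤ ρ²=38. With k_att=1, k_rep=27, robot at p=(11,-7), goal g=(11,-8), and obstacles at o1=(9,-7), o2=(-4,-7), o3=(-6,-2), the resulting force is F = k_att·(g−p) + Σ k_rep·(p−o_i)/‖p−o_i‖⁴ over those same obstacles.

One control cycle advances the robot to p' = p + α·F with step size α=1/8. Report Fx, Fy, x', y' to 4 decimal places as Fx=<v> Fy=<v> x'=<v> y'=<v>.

F_att = 1·(g−p) = 1·(0,-1) = (0.0000,-1.0000)
o1: d²=4 ≤ ρ²=38; F_rep = 27·(2,0)/4² = (3.3750,0.0000)
o2: d²=225 > ρ²=38 → inactive
o3: d²=314 > ρ²=38 → inactive
F = F_att + ΣF_rep = (3.3750,-1.0000)
p' = p + 1/8·F = (11.4219,-7.1250)

Fx=3.3750 Fy=-1.0000 x'=11.4219 y'=-7.1250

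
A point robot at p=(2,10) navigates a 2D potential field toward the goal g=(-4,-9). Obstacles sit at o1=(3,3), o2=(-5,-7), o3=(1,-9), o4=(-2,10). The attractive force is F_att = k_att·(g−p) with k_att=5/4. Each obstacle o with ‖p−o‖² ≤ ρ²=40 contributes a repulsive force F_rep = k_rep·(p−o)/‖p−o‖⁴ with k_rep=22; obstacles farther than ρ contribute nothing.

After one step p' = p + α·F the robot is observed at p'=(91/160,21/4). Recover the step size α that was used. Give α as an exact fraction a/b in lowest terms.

α = 1/5

F_att = 5/4·(g−p) = 5/4·(-6,-19) = (-7.5000,-23.7500)
o1: d²=50 > ρ²=40 → inactive
o2: d²=338 > ρ²=40 → inactive
o3: d²=362 > ρ²=40 → inactive
o4: d²=16 ≤ ρ²=40; F_rep = 22·(4,0)/16² = (0.3438,0.0000)
F = F_att + ΣF_rep = (-7.1562,-23.7500)
Δp = p'−p = (-1.4312,-4.7500); α = Δx/Fx = (-229/160) / (-229/32) = 1/5
check: Δy/Fy = (-19/4) / (-95/4) = 1/5 ✓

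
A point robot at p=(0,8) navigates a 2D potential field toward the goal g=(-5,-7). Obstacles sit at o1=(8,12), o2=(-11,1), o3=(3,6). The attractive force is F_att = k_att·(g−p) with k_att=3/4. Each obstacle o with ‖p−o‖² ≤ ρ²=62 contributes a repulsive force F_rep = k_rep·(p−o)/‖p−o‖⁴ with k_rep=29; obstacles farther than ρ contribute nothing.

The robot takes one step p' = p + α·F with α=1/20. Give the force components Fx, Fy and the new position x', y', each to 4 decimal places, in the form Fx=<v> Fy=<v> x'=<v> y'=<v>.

Fx=-4.2648 Fy=-10.9068 x'=-0.2132 y'=7.4547

F_att = 3/4·(g−p) = 3/4·(-5,-15) = (-3.7500,-11.2500)
o1: d²=80 > ρ²=62 → inactive
o2: d²=170 > ρ²=62 → inactive
o3: d²=13 ≤ ρ²=62; F_rep = 29·(-3,2)/13² = (-0.5148,0.3432)
F = F_att + ΣF_rep = (-4.2648,-10.9068)
p' = p + 1/20·F = (-0.2132,7.4547)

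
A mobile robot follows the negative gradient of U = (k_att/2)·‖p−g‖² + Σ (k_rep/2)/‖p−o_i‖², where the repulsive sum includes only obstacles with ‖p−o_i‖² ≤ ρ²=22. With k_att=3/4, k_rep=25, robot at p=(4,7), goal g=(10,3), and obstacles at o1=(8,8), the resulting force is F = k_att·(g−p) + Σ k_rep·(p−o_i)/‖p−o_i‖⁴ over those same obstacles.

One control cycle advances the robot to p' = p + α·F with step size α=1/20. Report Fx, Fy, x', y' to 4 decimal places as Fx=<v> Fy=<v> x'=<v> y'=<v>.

Fx=4.1540 Fy=-3.0865 x'=4.2077 y'=6.8457

F_att = 3/4·(g−p) = 3/4·(6,-4) = (4.5000,-3.0000)
o1: d²=17 ≤ ρ²=22; F_rep = 25·(-4,-1)/17² = (-0.3460,-0.0865)
F = F_att + ΣF_rep = (4.1540,-3.0865)
p' = p + 1/20·F = (4.2077,6.8457)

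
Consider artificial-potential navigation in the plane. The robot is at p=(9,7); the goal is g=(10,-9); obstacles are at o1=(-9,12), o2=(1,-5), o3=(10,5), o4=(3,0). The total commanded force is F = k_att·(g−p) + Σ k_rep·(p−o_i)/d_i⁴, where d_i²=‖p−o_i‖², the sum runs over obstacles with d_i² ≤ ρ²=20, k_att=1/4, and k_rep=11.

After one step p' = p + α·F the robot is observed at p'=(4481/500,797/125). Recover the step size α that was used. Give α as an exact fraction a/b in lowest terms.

F_att = 1/4·(g−p) = 1/4·(1,-16) = (0.2500,-4.0000)
o1: d²=349 > ρ²=20 → inactive
o2: d²=208 > ρ²=20 → inactive
o3: d²=5 ≤ ρ²=20; F_rep = 11·(-1,2)/5² = (-0.4400,0.8800)
o4: d²=85 > ρ²=20 → inactive
F = F_att + ΣF_rep = (-0.1900,-3.1200)
Δp = p'−p = (-0.0380,-0.6240); α = Δx/Fx = (-19/500) / (-19/100) = 1/5
check: Δy/Fy = (-78/125) / (-78/25) = 1/5 ✓

α = 1/5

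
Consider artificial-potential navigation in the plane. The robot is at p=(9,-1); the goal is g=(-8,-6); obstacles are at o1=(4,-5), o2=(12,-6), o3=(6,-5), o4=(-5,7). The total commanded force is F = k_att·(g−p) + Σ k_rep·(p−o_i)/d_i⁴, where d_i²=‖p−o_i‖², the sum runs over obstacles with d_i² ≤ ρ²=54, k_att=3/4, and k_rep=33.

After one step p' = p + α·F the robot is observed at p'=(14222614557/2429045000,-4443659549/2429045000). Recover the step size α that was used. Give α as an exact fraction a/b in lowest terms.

F_att = 3/4·(g−p) = 3/4·(-17,-5) = (-12.7500,-3.7500)
o1: d²=41 ≤ ρ²=54; F_rep = 33·(5,4)/41² = (0.0982,0.0785)
o2: d²=34 ≤ ρ²=54; F_rep = 33·(-3,5)/34² = (-0.0856,0.1427)
o3: d²=25 ≤ ρ²=54; F_rep = 33·(3,4)/25² = (0.1584,0.2112)
o4: d²=260 > ρ²=54 → inactive
F = F_att + ΣF_rep = (-12.5791,-3.3175)
Δp = p'−p = (-3.1448,-0.8294); α = Δx/Fx = (-7638790443/2429045000) / (-7638790443/607261250) = 1/4
check: Δy/Fy = (-2014614549/2429045000) / (-2014614549/607261250) = 1/4 ✓

α = 1/4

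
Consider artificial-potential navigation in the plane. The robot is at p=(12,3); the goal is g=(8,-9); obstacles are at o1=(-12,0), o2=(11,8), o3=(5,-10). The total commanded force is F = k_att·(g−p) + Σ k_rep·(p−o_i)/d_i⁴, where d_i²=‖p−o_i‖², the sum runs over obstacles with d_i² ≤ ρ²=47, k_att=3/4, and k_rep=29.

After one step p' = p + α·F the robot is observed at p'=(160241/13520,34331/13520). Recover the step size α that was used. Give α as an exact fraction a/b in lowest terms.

α = 1/20

F_att = 3/4·(g−p) = 3/4·(-4,-12) = (-3.0000,-9.0000)
o1: d²=585 > ρ²=47 → inactive
o2: d²=26 ≤ ρ²=47; F_rep = 29·(1,-5)/26² = (0.0429,-0.2145)
o3: d²=218 > ρ²=47 → inactive
F = F_att + ΣF_rep = (-2.9571,-9.2145)
Δp = p'−p = (-0.1479,-0.4607); α = Δx/Fx = (-1999/13520) / (-1999/676) = 1/20
check: Δy/Fy = (-6229/13520) / (-6229/676) = 1/20 ✓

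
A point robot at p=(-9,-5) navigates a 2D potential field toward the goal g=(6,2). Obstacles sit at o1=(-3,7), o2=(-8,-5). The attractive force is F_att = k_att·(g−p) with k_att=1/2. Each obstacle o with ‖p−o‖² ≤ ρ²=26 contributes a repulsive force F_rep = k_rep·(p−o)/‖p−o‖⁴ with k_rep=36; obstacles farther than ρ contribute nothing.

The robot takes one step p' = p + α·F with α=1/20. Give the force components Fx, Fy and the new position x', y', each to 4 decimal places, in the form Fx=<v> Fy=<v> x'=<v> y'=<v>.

F_att = 1/2·(g−p) = 1/2·(15,7) = (7.5000,3.5000)
o1: d²=180 > ρ²=26 → inactive
o2: d²=1 ≤ ρ²=26; F_rep = 36·(-1,0)/1² = (-36.0000,0.0000)
F = F_att + ΣF_rep = (-28.5000,3.5000)
p' = p + 1/20·F = (-10.4250,-4.8250)

Fx=-28.5000 Fy=3.5000 x'=-10.4250 y'=-4.8250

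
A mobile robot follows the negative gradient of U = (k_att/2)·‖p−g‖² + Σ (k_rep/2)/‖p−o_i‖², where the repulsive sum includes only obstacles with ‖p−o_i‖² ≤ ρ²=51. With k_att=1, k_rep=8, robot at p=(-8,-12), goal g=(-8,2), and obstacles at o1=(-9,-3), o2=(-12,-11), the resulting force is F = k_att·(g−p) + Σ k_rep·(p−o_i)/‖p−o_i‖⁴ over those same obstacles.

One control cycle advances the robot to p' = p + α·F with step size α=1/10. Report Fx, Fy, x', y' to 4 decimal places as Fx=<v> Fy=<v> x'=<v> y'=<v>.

F_att = 1·(g−p) = 1·(0,14) = (0.0000,14.0000)
o1: d²=82 > ρ²=51 → inactive
o2: d²=17 ≤ ρ²=51; F_rep = 8·(4,-1)/17² = (0.1107,-0.0277)
F = F_att + ΣF_rep = (0.1107,13.9723)
p' = p + 1/10·F = (-7.9889,-10.6028)

Fx=0.1107 Fy=13.9723 x'=-7.9889 y'=-10.6028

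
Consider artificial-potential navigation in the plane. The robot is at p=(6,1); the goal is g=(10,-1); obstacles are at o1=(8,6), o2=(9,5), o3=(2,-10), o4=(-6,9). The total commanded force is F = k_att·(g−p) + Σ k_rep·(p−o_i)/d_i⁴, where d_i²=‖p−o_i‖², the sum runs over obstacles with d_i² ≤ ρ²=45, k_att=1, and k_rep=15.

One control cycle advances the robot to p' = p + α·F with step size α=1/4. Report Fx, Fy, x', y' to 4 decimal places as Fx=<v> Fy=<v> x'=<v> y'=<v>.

F_att = 1·(g−p) = 1·(4,-2) = (4.0000,-2.0000)
o1: d²=29 ≤ ρ²=45; F_rep = 15·(-2,-5)/29² = (-0.0357,-0.0892)
o2: d²=25 ≤ ρ²=45; F_rep = 15·(-3,-4)/25² = (-0.0720,-0.0960)
o3: d²=137 > ρ²=45 → inactive
o4: d²=208 > ρ²=45 → inactive
F = F_att + ΣF_rep = (3.8923,-2.1852)
p' = p + 1/4·F = (6.9731,0.4537)

Fx=3.8923 Fy=-2.1852 x'=6.9731 y'=0.4537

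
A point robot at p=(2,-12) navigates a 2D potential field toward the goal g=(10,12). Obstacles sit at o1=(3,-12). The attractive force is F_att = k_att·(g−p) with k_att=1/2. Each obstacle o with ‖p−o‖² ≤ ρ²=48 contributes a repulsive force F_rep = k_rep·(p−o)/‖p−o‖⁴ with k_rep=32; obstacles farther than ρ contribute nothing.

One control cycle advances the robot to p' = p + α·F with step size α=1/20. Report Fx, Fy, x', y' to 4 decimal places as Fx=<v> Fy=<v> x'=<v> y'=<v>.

Fx=-28.0000 Fy=12.0000 x'=0.6000 y'=-11.4000

F_att = 1/2·(g−p) = 1/2·(8,24) = (4.0000,12.0000)
o1: d²=1 ≤ ρ²=48; F_rep = 32·(-1,0)/1² = (-32.0000,0.0000)
F = F_att + ΣF_rep = (-28.0000,12.0000)
p' = p + 1/20·F = (0.6000,-11.4000)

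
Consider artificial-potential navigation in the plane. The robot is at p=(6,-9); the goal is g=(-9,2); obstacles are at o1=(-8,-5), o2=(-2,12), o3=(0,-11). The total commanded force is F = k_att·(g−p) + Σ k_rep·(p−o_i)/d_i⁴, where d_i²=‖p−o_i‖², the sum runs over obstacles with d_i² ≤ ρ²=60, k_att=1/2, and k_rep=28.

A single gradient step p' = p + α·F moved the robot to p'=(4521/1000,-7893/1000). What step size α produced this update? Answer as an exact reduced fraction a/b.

α = 1/5

F_att = 1/2·(g−p) = 1/2·(-15,11) = (-7.5000,5.5000)
o1: d²=212 > ρ²=60 → inactive
o2: d²=505 > ρ²=60 → inactive
o3: d²=40 ≤ ρ²=60; F_rep = 28·(6,2)/40² = (0.1050,0.0350)
F = F_att + ΣF_rep = (-7.3950,5.5350)
Δp = p'−p = (-1.4790,1.1070); α = Δx/Fx = (-1479/1000) / (-1479/200) = 1/5
check: Δy/Fy = (1107/1000) / (1107/200) = 1/5 ✓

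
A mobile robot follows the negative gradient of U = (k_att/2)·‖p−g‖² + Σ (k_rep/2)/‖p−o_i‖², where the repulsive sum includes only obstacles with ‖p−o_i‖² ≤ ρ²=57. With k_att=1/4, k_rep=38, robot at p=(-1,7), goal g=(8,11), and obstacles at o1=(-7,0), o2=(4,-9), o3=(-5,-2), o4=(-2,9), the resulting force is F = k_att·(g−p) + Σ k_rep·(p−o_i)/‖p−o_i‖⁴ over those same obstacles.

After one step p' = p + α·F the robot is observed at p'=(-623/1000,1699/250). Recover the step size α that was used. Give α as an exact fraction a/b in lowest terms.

α = 1/10

F_att = 1/4·(g−p) = 1/4·(9,4) = (2.2500,1.0000)
o1: d²=85 > ρ²=57 → inactive
o2: d²=281 > ρ²=57 → inactive
o3: d²=97 > ρ²=57 → inactive
o4: d²=5 ≤ ρ²=57; F_rep = 38·(1,-2)/5² = (1.5200,-3.0400)
F = F_att + ΣF_rep = (3.7700,-2.0400)
Δp = p'−p = (0.3770,-0.2040); α = Δx/Fx = (377/1000) / (377/100) = 1/10
check: Δy/Fy = (-51/250) / (-51/25) = 1/10 ✓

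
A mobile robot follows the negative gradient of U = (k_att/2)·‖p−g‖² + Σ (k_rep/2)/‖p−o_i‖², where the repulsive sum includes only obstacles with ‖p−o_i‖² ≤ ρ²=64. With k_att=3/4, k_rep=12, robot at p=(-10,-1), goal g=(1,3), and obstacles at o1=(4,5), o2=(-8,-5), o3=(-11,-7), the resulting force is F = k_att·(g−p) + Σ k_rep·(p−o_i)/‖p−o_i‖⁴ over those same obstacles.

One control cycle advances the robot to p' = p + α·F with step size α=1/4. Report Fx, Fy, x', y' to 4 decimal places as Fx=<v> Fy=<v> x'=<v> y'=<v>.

Fx=8.1988 Fy=3.1726 x'=-7.9503 y'=-0.2069

F_att = 3/4·(g−p) = 3/4·(11,4) = (8.2500,3.0000)
o1: d²=232 > ρ²=64 → inactive
o2: d²=20 ≤ ρ²=64; F_rep = 12·(-2,4)/20² = (-0.0600,0.1200)
o3: d²=37 ≤ ρ²=64; F_rep = 12·(1,6)/37² = (0.0088,0.0526)
F = F_att + ΣF_rep = (8.1988,3.1726)
p' = p + 1/4·F = (-7.9503,-0.2069)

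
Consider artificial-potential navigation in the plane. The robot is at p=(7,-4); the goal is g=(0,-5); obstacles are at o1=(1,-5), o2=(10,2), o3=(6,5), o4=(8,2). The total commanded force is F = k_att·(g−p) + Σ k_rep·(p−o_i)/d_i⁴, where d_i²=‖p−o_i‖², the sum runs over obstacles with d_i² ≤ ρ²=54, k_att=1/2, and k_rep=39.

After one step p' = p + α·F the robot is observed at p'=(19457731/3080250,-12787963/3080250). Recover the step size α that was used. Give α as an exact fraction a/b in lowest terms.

F_att = 1/2·(g−p) = 1/2·(-7,-1) = (-3.5000,-0.5000)
o1: d²=37 ≤ ρ²=54; F_rep = 39·(6,1)/37² = (0.1709,0.0285)
o2: d²=45 ≤ ρ²=54; F_rep = 39·(-3,-6)/45² = (-0.0578,-0.1156)
o3: d²=82 > ρ²=54 → inactive
o4: d²=37 ≤ ρ²=54; F_rep = 39·(-1,-6)/37² = (-0.0285,-0.1709)
F = F_att + ΣF_rep = (-3.4153,-0.7580)
Δp = p'−p = (-0.6831,-0.1516); α = Δx/Fx = (-2104019/3080250) / (-2104019/616050) = 1/5
check: Δy/Fy = (-466963/3080250) / (-466963/616050) = 1/5 ✓

α = 1/5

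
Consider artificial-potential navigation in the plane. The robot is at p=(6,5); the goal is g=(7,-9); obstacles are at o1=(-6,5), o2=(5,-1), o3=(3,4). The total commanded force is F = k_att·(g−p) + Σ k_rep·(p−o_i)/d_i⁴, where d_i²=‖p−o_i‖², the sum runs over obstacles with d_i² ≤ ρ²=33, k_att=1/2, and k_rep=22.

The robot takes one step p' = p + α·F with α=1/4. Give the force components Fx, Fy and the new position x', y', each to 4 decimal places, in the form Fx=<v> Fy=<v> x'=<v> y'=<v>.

Fx=1.1600 Fy=-6.7800 x'=6.2900 y'=3.3050

F_att = 1/2·(g−p) = 1/2·(1,-14) = (0.5000,-7.0000)
o1: d²=144 > ρ²=33 → inactive
o2: d²=37 > ρ²=33 → inactive
o3: d²=10 ≤ ρ²=33; F_rep = 22·(3,1)/10² = (0.6600,0.2200)
F = F_att + ΣF_rep = (1.1600,-6.7800)
p' = p + 1/4·F = (6.2900,3.3050)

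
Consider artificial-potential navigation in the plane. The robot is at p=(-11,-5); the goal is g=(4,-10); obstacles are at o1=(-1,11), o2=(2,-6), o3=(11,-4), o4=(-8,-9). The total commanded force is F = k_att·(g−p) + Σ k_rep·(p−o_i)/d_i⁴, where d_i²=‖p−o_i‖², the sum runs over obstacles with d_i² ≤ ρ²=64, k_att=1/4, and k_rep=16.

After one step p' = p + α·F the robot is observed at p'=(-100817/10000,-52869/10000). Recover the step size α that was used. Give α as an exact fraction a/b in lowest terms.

α = 1/4

F_att = 1/4·(g−p) = 1/4·(15,-5) = (3.7500,-1.2500)
o1: d²=356 > ρ²=64 → inactive
o2: d²=170 > ρ²=64 → inactive
o3: d²=485 > ρ²=64 → inactive
o4: d²=25 ≤ ρ²=64; F_rep = 16·(-3,4)/25² = (-0.0768,0.1024)
F = F_att + ΣF_rep = (3.6732,-1.1476)
Δp = p'−p = (0.9183,-0.2869); α = Δx/Fx = (9183/10000) / (9183/2500) = 1/4
check: Δy/Fy = (-2869/10000) / (-2869/2500) = 1/4 ✓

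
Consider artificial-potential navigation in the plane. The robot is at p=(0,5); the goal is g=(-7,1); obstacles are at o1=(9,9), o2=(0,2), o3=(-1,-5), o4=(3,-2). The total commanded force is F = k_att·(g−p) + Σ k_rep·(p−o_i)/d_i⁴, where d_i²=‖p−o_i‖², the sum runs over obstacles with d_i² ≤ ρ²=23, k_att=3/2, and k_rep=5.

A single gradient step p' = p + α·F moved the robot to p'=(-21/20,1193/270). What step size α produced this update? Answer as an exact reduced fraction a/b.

F_att = 3/2·(g−p) = 3/2·(-7,-4) = (-10.5000,-6.0000)
o1: d²=97 > ρ²=23 → inactive
o2: d²=9 ≤ ρ²=23; F_rep = 5·(0,3)/9² = (0.0000,0.1852)
o3: d²=101 > ρ²=23 → inactive
o4: d²=58 > ρ²=23 → inactive
F = F_att + ΣF_rep = (-10.5000,-5.8148)
Δp = p'−p = (-1.0500,-0.5815); α = Δx/Fx = (-21/20) / (-21/2) = 1/10
check: Δy/Fy = (-157/270) / (-157/27) = 1/10 ✓

α = 1/10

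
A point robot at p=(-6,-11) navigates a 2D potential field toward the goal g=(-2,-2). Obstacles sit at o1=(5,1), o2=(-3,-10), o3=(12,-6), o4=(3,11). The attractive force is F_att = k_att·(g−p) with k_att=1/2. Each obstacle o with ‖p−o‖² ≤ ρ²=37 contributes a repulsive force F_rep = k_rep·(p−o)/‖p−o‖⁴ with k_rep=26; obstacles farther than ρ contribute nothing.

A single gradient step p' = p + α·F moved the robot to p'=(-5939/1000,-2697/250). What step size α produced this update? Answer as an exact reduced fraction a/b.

α = 1/20

F_att = 1/2·(g−p) = 1/2·(4,9) = (2.0000,4.5000)
o1: d²=265 > ρ²=37 → inactive
o2: d²=10 ≤ ρ²=37; F_rep = 26·(-3,-1)/10² = (-0.7800,-0.2600)
o3: d²=349 > ρ²=37 → inactive
o4: d²=565 > ρ²=37 → inactive
F = F_att + ΣF_rep = (1.2200,4.2400)
Δp = p'−p = (0.0610,0.2120); α = Δx/Fx = (61/1000) / (61/50) = 1/20
check: Δy/Fy = (53/250) / (106/25) = 1/20 ✓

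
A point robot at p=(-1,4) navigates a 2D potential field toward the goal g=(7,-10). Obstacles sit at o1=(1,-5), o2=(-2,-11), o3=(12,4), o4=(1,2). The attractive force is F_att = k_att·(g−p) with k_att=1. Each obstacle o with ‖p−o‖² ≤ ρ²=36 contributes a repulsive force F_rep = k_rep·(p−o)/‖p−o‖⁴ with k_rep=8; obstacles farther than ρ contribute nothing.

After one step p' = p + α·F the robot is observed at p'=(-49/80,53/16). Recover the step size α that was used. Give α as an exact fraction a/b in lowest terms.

F_att = 1·(g−p) = 1·(8,-14) = (8.0000,-14.0000)
o1: d²=85 > ρ²=36 → inactive
o2: d²=226 > ρ²=36 → inactive
o3: d²=169 > ρ²=36 → inactive
o4: d²=8 ≤ ρ²=36; F_rep = 8·(-2,2)/8² = (-0.2500,0.2500)
F = F_att + ΣF_rep = (7.7500,-13.7500)
Δp = p'−p = (0.3875,-0.6875); α = Δx/Fx = (31/80) / (31/4) = 1/20
check: Δy/Fy = (-11/16) / (-55/4) = 1/20 ✓

α = 1/20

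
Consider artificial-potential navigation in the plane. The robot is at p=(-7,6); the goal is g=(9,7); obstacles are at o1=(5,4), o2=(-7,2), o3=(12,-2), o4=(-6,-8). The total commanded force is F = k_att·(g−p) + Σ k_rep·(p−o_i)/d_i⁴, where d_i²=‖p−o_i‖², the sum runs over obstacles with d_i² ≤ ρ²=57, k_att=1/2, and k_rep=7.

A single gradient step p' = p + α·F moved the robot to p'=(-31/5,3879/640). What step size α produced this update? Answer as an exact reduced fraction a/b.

α = 1/10

F_att = 1/2·(g−p) = 1/2·(16,1) = (8.0000,0.5000)
o1: d²=148 > ρ²=57 → inactive
o2: d²=16 ≤ ρ²=57; F_rep = 7·(0,4)/16² = (0.0000,0.1094)
o3: d²=425 > ρ²=57 → inactive
o4: d²=197 > ρ²=57 → inactive
F = F_att + ΣF_rep = (8.0000,0.6094)
Δp = p'−p = (0.8000,0.0609); α = Δx/Fx = (4/5) / (8) = 1/10
check: Δy/Fy = (39/640) / (39/64) = 1/10 ✓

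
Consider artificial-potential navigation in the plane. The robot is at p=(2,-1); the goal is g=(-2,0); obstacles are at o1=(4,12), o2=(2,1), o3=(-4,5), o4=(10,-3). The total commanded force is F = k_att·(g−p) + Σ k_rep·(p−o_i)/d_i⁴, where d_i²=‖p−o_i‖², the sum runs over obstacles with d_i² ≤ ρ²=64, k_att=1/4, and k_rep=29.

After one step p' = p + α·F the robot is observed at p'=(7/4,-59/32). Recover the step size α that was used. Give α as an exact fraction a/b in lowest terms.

F_att = 1/4·(g−p) = 1/4·(-4,1) = (-1.0000,0.2500)
o1: d²=173 > ρ²=64 → inactive
o2: d²=4 ≤ ρ²=64; F_rep = 29·(0,-2)/4² = (0.0000,-3.6250)
o3: d²=72 > ρ²=64 → inactive
o4: d²=68 > ρ²=64 → inactive
F = F_att + ΣF_rep = (-1.0000,-3.3750)
Δp = p'−p = (-0.2500,-0.8438); α = Δx/Fx = (-1/4) / (-1) = 1/4
check: Δy/Fy = (-27/32) / (-27/8) = 1/4 ✓

α = 1/4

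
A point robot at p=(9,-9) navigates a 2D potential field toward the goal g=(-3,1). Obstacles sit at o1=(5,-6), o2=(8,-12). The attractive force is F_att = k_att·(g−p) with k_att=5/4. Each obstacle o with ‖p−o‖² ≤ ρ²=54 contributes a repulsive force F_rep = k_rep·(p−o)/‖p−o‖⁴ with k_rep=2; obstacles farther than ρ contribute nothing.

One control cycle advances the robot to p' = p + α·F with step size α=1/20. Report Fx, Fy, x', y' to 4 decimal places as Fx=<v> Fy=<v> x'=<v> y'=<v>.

F_att = 5/4·(g−p) = 5/4·(-12,10) = (-15.0000,12.5000)
o1: d²=25 ≤ ρ²=54; F_rep = 2·(4,-3)/25² = (0.0128,-0.0096)
o2: d²=10 ≤ ρ²=54; F_rep = 2·(1,3)/10² = (0.0200,0.0600)
F = F_att + ΣF_rep = (-14.9672,12.5504)
p' = p + 1/20·F = (8.2516,-8.3725)

Fx=-14.9672 Fy=12.5504 x'=8.2516 y'=-8.3725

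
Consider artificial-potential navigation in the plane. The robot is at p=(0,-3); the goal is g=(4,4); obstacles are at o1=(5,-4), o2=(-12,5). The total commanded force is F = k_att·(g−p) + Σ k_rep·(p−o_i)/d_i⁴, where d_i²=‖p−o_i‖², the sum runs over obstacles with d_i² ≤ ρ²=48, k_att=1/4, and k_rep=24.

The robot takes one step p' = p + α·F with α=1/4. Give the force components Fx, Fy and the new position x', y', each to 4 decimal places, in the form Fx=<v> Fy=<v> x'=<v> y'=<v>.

F_att = 1/4·(g−p) = 1/4·(4,7) = (1.0000,1.7500)
o1: d²=26 ≤ ρ²=48; F_rep = 24·(-5,1)/26² = (-0.1775,0.0355)
o2: d²=208 > ρ²=48 → inactive
F = F_att + ΣF_rep = (0.8225,1.7855)
p' = p + 1/4·F = (0.2056,-2.5536)

Fx=0.8225 Fy=1.7855 x'=0.2056 y'=-2.5536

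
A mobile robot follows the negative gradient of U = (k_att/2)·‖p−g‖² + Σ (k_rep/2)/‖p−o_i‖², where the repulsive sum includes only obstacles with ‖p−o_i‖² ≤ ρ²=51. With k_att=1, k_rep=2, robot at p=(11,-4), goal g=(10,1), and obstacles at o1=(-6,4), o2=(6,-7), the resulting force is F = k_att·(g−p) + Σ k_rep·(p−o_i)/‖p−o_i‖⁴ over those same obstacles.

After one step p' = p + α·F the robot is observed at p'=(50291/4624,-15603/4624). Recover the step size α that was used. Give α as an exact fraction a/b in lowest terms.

α = 1/8

F_att = 1·(g−p) = 1·(-1,5) = (-1.0000,5.0000)
o1: d²=353 > ρ²=51 → inactive
o2: d²=34 ≤ ρ²=51; F_rep = 2·(5,3)/34² = (0.0087,0.0052)
F = F_att + ΣF_rep = (-0.9913,5.0052)
Δp = p'−p = (-0.1239,0.6256); α = Δx/Fx = (-573/4624) / (-573/578) = 1/8
check: Δy/Fy = (2893/4624) / (2893/578) = 1/8 ✓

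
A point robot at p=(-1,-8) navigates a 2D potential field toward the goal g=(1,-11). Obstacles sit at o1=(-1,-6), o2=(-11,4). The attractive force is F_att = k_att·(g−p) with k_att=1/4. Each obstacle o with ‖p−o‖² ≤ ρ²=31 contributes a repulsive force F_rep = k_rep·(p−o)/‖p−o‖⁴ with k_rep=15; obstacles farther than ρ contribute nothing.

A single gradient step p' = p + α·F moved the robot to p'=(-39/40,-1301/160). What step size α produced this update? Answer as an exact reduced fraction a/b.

α = 1/20

F_att = 1/4·(g−p) = 1/4·(2,-3) = (0.5000,-0.7500)
o1: d²=4 ≤ ρ²=31; F_rep = 15·(0,-2)/4² = (0.0000,-1.8750)
o2: d²=244 > ρ²=31 → inactive
F = F_att + ΣF_rep = (0.5000,-2.6250)
Δp = p'−p = (0.0250,-0.1313); α = Δx/Fx = (1/40) / (1/2) = 1/20
check: Δy/Fy = (-21/160) / (-21/8) = 1/20 ✓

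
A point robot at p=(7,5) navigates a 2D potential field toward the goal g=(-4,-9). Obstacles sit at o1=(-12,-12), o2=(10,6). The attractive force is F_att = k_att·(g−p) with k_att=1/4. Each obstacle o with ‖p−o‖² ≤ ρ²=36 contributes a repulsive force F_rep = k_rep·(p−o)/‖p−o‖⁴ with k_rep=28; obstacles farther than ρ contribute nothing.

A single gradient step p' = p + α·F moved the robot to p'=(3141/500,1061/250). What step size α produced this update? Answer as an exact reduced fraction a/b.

F_att = 1/4·(g−p) = 1/4·(-11,-14) = (-2.7500,-3.5000)
o1: d²=650 > ρ²=36 → inactive
o2: d²=10 ≤ ρ²=36; F_rep = 28·(-3,-1)/10² = (-0.8400,-0.2800)
F = F_att + ΣF_rep = (-3.5900,-3.7800)
Δp = p'−p = (-0.7180,-0.7560); α = Δx/Fx = (-359/500) / (-359/100) = 1/5
check: Δy/Fy = (-189/250) / (-189/50) = 1/5 ✓

α = 1/5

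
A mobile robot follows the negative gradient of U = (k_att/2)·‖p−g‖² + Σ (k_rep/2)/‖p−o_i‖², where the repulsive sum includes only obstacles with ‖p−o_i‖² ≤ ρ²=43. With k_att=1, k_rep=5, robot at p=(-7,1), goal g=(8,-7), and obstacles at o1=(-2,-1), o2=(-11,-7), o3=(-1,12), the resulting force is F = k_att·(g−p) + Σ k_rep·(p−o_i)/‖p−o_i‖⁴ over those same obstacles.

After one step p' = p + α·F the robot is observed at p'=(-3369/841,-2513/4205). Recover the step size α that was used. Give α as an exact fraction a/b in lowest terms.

α = 1/5

F_att = 1·(g−p) = 1·(15,-8) = (15.0000,-8.0000)
o1: d²=29 ≤ ρ²=43; F_rep = 5·(-5,2)/29² = (-0.0297,0.0119)
o2: d²=80 > ρ²=43 → inactive
o3: d²=157 > ρ²=43 → inactive
F = F_att + ΣF_rep = (14.9703,-7.9881)
Δp = p'−p = (2.9941,-1.5976); α = Δx/Fx = (2518/841) / (12590/841) = 1/5
check: Δy/Fy = (-6718/4205) / (-6718/841) = 1/5 ✓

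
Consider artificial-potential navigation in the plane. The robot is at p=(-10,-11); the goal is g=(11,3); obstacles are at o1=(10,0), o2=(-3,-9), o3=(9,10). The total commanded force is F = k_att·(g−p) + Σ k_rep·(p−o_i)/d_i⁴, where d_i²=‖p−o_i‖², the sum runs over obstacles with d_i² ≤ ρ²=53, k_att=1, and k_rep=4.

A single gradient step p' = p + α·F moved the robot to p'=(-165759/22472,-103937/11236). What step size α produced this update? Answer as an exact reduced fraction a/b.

α = 1/8

F_att = 1·(g−p) = 1·(21,14) = (21.0000,14.0000)
o1: d²=521 > ρ²=53 → inactive
o2: d²=53 ≤ ρ²=53; F_rep = 4·(-7,-2)/53² = (-0.0100,-0.0028)
o3: d²=802 > ρ²=53 → inactive
F = F_att + ΣF_rep = (20.9900,13.9972)
Δp = p'−p = (2.6238,1.7496); α = Δx/Fx = (58961/22472) / (58961/2809) = 1/8
check: Δy/Fy = (19659/11236) / (39318/2809) = 1/8 ✓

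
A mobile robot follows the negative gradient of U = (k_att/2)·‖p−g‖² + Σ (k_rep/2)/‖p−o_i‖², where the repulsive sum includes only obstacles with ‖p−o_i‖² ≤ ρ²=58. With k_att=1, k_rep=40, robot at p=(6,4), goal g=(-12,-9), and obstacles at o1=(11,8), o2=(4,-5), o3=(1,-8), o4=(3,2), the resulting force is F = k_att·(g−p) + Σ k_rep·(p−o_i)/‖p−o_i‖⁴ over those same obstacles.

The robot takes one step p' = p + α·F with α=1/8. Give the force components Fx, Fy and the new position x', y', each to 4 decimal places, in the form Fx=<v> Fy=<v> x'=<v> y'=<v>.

Fx=-17.4089 Fy=-12.6218 x'=3.8239 y'=2.4223

F_att = 1·(g−p) = 1·(-18,-13) = (-18.0000,-13.0000)
o1: d²=41 ≤ ρ²=58; F_rep = 40·(-5,-4)/41² = (-0.1190,-0.0952)
o2: d²=85 > ρ²=58 → inactive
o3: d²=169 > ρ²=58 → inactive
o4: d²=13 ≤ ρ²=58; F_rep = 40·(3,2)/13² = (0.7101,0.4734)
F = F_att + ΣF_rep = (-17.4089,-12.6218)
p' = p + 1/8·F = (3.8239,2.4223)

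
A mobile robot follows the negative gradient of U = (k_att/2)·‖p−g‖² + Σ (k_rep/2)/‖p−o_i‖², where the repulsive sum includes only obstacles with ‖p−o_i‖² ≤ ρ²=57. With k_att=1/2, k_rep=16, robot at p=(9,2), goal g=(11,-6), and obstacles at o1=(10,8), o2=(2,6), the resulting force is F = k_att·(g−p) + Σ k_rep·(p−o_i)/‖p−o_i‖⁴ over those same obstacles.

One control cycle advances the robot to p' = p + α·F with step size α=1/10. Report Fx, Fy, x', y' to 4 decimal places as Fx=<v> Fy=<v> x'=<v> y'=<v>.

F_att = 1/2·(g−p) = 1/2·(2,-8) = (1.0000,-4.0000)
o1: d²=37 ≤ ρ²=57; F_rep = 16·(-1,-6)/37² = (-0.0117,-0.0701)
o2: d²=65 > ρ²=57 → inactive
F = F_att + ΣF_rep = (0.9883,-4.0701)
p' = p + 1/10·F = (9.0988,1.5930)

Fx=0.9883 Fy=-4.0701 x'=9.0988 y'=1.5930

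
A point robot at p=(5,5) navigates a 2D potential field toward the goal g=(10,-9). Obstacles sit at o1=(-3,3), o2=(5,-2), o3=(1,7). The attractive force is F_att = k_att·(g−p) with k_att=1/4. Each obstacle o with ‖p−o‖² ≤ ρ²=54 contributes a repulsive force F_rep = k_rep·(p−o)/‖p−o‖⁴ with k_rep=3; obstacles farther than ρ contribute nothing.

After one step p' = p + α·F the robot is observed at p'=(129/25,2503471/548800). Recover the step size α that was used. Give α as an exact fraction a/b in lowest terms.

α = 1/8

F_att = 1/4·(g−p) = 1/4·(5,-14) = (1.2500,-3.5000)
o1: d²=68 > ρ²=54 → inactive
o2: d²=49 ≤ ρ²=54; F_rep = 3·(0,7)/49² = (0.0000,0.0087)
o3: d²=20 ≤ ρ²=54; F_rep = 3·(4,-2)/20² = (0.0300,-0.0150)
F = F_att + ΣF_rep = (1.2800,-3.5063)
Δp = p'−p = (0.1600,-0.4383); α = Δx/Fx = (4/25) / (32/25) = 1/8
check: Δy/Fy = (-240529/548800) / (-240529/68600) = 1/8 ✓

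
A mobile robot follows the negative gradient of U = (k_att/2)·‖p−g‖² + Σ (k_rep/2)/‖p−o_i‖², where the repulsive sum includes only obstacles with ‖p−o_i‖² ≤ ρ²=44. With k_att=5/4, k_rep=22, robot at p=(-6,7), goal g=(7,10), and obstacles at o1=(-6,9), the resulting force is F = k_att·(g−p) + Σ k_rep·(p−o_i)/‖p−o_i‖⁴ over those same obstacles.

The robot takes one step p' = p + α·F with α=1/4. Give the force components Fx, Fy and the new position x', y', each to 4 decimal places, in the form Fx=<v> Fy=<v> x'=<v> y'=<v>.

F_att = 5/4·(g−p) = 5/4·(13,3) = (16.2500,3.7500)
o1: d²=4 ≤ ρ²=44; F_rep = 22·(0,-2)/4² = (0.0000,-2.7500)
F = F_att + ΣF_rep = (16.2500,1.0000)
p' = p + 1/4·F = (-1.9375,7.2500)

Fx=16.2500 Fy=1.0000 x'=-1.9375 y'=7.2500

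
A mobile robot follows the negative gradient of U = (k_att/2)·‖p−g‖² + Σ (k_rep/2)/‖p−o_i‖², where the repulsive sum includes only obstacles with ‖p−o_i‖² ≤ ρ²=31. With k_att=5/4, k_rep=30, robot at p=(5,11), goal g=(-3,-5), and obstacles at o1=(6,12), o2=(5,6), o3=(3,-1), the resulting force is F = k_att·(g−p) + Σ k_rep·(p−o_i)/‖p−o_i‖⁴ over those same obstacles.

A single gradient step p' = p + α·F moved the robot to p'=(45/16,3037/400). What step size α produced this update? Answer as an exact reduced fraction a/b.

F_att = 5/4·(g−p) = 5/4·(-8,-16) = (-10.0000,-20.0000)
o1: d²=2 ≤ ρ²=31; F_rep = 30·(-1,-1)/2² = (-7.5000,-7.5000)
o2: d²=25 ≤ ρ²=31; F_rep = 30·(0,5)/25² = (0.0000,0.2400)
o3: d²=148 > ρ²=31 → inactive
F = F_att + ΣF_rep = (-17.5000,-27.2600)
Δp = p'−p = (-2.1875,-3.4075); α = Δx/Fx = (-35/16) / (-35/2) = 1/8
check: Δy/Fy = (-1363/400) / (-1363/50) = 1/8 ✓

α = 1/8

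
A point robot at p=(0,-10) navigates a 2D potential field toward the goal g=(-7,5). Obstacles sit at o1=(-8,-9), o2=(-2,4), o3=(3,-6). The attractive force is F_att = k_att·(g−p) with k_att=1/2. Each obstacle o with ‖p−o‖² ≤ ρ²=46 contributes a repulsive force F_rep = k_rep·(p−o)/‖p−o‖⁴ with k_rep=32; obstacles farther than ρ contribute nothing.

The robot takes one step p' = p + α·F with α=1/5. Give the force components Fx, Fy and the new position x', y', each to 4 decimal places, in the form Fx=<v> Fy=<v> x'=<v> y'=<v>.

F_att = 1/2·(g−p) = 1/2·(-7,15) = (-3.5000,7.5000)
o1: d²=65 > ρ²=46 → inactive
o2: d²=200 > ρ²=46 → inactive
o3: d²=25 ≤ ρ²=46; F_rep = 32·(-3,-4)/25² = (-0.1536,-0.2048)
F = F_att + ΣF_rep = (-3.6536,7.2952)
p' = p + 1/5·F = (-0.7307,-8.5410)

Fx=-3.6536 Fy=7.2952 x'=-0.7307 y'=-8.5410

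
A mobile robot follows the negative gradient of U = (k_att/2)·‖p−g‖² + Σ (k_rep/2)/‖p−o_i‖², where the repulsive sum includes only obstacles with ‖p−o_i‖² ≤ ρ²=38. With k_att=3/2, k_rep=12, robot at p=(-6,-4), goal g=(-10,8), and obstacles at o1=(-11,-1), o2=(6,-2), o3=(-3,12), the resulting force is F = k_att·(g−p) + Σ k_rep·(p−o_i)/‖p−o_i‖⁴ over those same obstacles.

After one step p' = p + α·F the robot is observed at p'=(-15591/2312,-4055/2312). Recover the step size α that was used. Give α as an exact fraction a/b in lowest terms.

α = 1/8

F_att = 3/2·(g−p) = 3/2·(-4,12) = (-6.0000,18.0000)
o1: d²=34 ≤ ρ²=38; F_rep = 12·(5,-3)/34² = (0.0519,-0.0311)
o2: d²=148 > ρ²=38 → inactive
o3: d²=265 > ρ²=38 → inactive
F = F_att + ΣF_rep = (-5.9481,17.9689)
Δp = p'−p = (-0.7435,2.2461); α = Δx/Fx = (-1719/2312) / (-1719/289) = 1/8
check: Δy/Fy = (5193/2312) / (5193/289) = 1/8 ✓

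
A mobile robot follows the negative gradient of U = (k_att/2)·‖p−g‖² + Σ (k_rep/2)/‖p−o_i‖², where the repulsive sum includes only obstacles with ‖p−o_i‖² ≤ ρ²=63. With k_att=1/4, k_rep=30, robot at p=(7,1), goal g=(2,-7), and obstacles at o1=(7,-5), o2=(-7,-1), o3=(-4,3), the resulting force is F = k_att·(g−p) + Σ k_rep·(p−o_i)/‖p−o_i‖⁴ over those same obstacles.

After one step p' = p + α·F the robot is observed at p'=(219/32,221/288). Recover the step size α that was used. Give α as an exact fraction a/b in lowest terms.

F_att = 1/4·(g−p) = 1/4·(-5,-8) = (-1.2500,-2.0000)
o1: d²=36 ≤ ρ²=63; F_rep = 30·(0,6)/36² = (0.0000,0.1389)
o2: d²=200 > ρ²=63 → inactive
o3: d²=125 > ρ²=63 → inactive
F = F_att + ΣF_rep = (-1.2500,-1.8611)
Δp = p'−p = (-0.1562,-0.2326); α = Δx/Fx = (-5/32) / (-5/4) = 1/8
check: Δy/Fy = (-67/288) / (-67/36) = 1/8 ✓

α = 1/8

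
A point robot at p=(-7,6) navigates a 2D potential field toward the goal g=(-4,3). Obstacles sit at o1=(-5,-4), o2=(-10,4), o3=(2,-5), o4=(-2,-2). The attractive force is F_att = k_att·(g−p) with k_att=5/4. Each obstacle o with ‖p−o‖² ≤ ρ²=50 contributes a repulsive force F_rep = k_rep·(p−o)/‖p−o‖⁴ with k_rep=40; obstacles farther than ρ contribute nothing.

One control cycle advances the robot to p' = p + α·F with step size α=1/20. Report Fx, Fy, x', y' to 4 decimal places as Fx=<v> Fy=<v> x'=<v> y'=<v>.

F_att = 5/4·(g−p) = 5/4·(3,-3) = (3.7500,-3.7500)
o1: d²=104 > ρ²=50 → inactive
o2: d²=13 ≤ ρ²=50; F_rep = 40·(3,2)/13² = (0.7101,0.4734)
o3: d²=202 > ρ²=50 → inactive
o4: d²=89 > ρ²=50 → inactive
F = F_att + ΣF_rep = (4.4601,-3.2766)
p' = p + 1/20·F = (-6.7770,5.8362)

Fx=4.4601 Fy=-3.2766 x'=-6.7770 y'=5.8362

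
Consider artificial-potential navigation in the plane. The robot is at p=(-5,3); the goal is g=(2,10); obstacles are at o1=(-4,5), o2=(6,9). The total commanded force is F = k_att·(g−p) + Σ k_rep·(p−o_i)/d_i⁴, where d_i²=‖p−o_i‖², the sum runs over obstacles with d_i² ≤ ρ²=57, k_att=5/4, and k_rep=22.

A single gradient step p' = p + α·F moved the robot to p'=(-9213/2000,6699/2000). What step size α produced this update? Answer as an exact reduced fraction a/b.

F_att = 5/4·(g−p) = 5/4·(7,7) = (8.7500,8.7500)
o1: d²=5 ≤ ρ²=57; F_rep = 22·(-1,-2)/5² = (-0.8800,-1.7600)
o2: d²=157 > ρ²=57 → inactive
F = F_att + ΣF_rep = (7.8700,6.9900)
Δp = p'−p = (0.3935,0.3495); α = Δx/Fx = (787/2000) / (787/100) = 1/20
check: Δy/Fy = (699/2000) / (699/100) = 1/20 ✓

α = 1/20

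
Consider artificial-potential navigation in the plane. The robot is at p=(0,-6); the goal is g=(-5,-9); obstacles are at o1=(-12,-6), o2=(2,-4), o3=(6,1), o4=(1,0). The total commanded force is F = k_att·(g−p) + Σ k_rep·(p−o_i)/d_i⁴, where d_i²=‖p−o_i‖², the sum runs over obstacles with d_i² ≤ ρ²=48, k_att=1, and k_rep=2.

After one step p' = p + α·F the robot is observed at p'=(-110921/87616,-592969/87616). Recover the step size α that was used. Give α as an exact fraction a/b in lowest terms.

α = 1/4

F_att = 1·(g−p) = 1·(-5,-3) = (-5.0000,-3.0000)
o1: d²=144 > ρ²=48 → inactive
o2: d²=8 ≤ ρ²=48; F_rep = 2·(-2,-2)/8² = (-0.0625,-0.0625)
o3: d²=85 > ρ²=48 → inactive
o4: d²=37 ≤ ρ²=48; F_rep = 2·(-1,-6)/37² = (-0.0015,-0.0088)
F = F_att + ΣF_rep = (-5.0640,-3.0713)
Δp = p'−p = (-1.2660,-0.7678); α = Δx/Fx = (-110921/87616) / (-110921/21904) = 1/4
check: Δy/Fy = (-67273/87616) / (-67273/21904) = 1/4 ✓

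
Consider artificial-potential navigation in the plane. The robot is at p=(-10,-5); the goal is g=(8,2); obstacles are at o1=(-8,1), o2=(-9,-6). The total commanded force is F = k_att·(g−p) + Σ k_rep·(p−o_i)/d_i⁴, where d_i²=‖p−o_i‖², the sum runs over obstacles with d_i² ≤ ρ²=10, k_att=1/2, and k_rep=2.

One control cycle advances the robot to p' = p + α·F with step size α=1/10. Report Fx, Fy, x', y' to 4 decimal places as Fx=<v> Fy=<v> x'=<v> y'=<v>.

F_att = 1/2·(g−p) = 1/2·(18,7) = (9.0000,3.5000)
o1: d²=40 > ρ²=10 → inactive
o2: d²=2 ≤ ρ²=10; F_rep = 2·(-1,1)/2² = (-0.5000,0.5000)
F = F_att + ΣF_rep = (8.5000,4.0000)
p' = p + 1/10·F = (-9.1500,-4.6000)

Fx=8.5000 Fy=4.0000 x'=-9.1500 y'=-4.6000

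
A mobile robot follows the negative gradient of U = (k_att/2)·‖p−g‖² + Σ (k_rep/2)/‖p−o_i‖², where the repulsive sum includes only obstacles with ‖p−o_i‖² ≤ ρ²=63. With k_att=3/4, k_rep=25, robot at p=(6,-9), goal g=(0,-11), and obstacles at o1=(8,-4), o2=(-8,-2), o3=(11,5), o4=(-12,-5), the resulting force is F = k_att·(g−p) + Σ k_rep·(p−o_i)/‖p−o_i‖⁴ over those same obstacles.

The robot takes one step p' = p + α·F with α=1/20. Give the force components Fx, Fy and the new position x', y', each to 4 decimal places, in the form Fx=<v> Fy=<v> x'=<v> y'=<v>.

F_att = 3/4·(g−p) = 3/4·(-6,-2) = (-4.5000,-1.5000)
o1: d²=29 ≤ ρ²=63; F_rep = 25·(-2,-5)/29² = (-0.0595,-0.1486)
o2: d²=245 > ρ²=63 → inactive
o3: d²=221 > ρ²=63 → inactive
o4: d²=340 > ρ²=63 → inactive
F = F_att + ΣF_rep = (-4.5595,-1.6486)
p' = p + 1/20·F = (5.7720,-9.0824)

Fx=-4.5595 Fy=-1.6486 x'=5.7720 y'=-9.0824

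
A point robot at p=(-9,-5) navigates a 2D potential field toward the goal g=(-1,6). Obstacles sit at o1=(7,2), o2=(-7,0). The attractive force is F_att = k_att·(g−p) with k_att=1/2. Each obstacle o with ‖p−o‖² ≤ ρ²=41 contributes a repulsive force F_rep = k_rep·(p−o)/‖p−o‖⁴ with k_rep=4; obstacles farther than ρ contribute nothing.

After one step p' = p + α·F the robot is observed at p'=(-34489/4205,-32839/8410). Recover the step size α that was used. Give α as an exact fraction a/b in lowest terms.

α = 1/5

F_att = 1/2·(g−p) = 1/2·(8,11) = (4.0000,5.5000)
o1: d²=305 > ρ²=41 → inactive
o2: d²=29 ≤ ρ²=41; F_rep = 4·(-2,-5)/29² = (-0.0095,-0.0238)
F = F_att + ΣF_rep = (3.9905,5.4762)
Δp = p'−p = (0.7981,1.0952); α = Δx/Fx = (3356/4205) / (3356/841) = 1/5
check: Δy/Fy = (9211/8410) / (9211/1682) = 1/5 ✓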